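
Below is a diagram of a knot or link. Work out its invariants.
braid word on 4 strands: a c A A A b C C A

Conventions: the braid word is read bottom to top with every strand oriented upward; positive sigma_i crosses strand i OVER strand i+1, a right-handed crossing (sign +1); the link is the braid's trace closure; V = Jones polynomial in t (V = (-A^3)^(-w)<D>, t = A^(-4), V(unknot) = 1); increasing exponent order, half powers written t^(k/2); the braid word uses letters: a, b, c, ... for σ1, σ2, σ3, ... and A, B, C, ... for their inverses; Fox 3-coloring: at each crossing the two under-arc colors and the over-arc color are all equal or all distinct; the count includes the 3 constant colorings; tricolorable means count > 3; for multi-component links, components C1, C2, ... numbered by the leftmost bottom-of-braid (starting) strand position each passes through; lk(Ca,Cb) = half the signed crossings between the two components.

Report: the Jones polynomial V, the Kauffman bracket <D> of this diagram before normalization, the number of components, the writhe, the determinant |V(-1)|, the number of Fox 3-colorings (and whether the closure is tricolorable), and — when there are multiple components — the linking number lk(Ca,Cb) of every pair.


V = -t^-4 + t^-3 + t^-1
<D> = -A^-5 - A^3 + A^7 (w = -3)
1 component over 9 crossings, w = -3
9 Fox colorings among 3^9, |V(-1)| = 3: tricolorable
why: w = -3 shifts under R1 moves; the (-A^3)^(3) factor cancels that in V


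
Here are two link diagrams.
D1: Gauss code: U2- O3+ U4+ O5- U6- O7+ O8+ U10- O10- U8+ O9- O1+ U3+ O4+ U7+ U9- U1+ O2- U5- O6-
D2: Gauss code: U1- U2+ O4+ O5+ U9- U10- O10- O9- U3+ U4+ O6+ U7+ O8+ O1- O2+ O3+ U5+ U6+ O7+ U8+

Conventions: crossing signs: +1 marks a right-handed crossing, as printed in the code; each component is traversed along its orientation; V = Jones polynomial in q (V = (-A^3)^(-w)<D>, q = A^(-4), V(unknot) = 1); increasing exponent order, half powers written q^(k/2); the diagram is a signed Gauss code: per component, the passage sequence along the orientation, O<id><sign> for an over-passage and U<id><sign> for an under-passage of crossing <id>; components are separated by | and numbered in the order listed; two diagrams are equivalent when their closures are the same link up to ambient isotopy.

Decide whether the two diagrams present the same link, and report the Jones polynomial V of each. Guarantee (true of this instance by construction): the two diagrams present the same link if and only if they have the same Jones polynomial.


same link: no
V(D1) = -q^-3 + 2q^-2 - 2q^-1 + 3 - 2q + 2q^2 - q^3  [10 crossings, <D> = -A^-12 + 2A^-8 - 2A^-4 + 3 - 2A^4 + 2A^8 - A^12, w = 0]
V(D2) = q^2 + q^4 - q^5 + q^6 - q^7  [10 crossings, <D> = -A^-16 + A^-12 - A^-8 + A^-4 + A^4, w = +4]
insight: comparing 2 Jones polynomials yields 2 groups


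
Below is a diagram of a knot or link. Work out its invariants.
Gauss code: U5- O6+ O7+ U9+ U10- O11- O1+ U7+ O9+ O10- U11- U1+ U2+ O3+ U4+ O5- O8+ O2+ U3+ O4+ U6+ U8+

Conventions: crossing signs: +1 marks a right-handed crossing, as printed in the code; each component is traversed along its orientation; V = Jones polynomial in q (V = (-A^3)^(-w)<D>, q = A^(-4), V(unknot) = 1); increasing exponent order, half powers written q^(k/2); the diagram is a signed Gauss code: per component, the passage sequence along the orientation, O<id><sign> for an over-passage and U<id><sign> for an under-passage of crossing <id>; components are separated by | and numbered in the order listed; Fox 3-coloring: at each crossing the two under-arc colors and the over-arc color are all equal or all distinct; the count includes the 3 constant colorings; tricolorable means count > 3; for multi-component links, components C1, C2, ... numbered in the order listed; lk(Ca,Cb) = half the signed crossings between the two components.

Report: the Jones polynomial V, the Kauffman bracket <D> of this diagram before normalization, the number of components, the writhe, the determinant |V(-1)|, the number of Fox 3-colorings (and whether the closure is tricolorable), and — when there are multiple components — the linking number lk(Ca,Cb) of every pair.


V = q + q^3 - q^4
<D> = A^-1 - A^3 - A^11 (w = +5)
1 component over 11 crossings, w = +5
9 Fox colorings among 3^11, |V(-1)| = 3: tricolorable
why: w = +5 (over 11 crossings) is diagram-only; (-A^3)^(-5) removes it from V


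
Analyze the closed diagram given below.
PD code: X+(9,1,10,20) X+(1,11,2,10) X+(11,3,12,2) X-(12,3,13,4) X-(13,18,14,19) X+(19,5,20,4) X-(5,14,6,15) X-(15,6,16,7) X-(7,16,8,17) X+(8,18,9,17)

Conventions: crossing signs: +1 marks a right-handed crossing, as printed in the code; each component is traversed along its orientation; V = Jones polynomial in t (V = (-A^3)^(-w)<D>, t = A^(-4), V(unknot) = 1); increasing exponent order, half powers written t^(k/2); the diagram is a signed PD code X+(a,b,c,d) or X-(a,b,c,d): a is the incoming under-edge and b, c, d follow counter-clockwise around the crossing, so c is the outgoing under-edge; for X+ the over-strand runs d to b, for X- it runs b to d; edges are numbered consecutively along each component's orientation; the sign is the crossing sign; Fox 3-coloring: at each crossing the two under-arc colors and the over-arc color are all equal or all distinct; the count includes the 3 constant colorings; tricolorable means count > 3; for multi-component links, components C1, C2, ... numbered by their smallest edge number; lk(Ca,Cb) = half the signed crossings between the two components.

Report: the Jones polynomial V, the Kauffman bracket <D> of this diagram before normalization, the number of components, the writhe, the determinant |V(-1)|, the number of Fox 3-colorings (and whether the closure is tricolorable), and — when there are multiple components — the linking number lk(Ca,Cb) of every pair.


V(t) = -t^-3 + 2t^-2 - 2t^-1 + 3 - 2t + 2t^2 - t^3
bracket: -A^-12 + 2A^-8 - 2A^-4 + 3 - 2A^4 + 2A^8 - A^12, w = 0
1 component, writhe 0, over 10 crossings
det 13, colorings 3 of 3^10 — not tricolorable
observation: V is palindromic (span 6, det 13): t -> 1/t fixes it; necessary, not sufficient, for amphichirality


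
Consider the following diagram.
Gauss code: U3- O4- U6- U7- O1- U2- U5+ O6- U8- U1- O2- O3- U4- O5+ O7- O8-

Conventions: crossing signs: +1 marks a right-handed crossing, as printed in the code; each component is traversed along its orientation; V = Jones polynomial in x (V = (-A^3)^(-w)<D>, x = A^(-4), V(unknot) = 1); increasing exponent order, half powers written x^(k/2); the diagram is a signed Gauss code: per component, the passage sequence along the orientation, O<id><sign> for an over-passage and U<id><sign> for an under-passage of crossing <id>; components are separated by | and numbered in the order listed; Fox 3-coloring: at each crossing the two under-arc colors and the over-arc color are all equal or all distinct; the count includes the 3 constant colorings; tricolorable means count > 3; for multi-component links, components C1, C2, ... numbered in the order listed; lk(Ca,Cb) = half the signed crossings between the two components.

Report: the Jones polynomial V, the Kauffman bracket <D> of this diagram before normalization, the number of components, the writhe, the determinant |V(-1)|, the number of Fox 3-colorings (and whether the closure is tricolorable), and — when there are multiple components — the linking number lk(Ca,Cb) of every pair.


V(x) = x^-8 - 2x^-7 + x^-6 - 2x^-5 + 2x^-4 + x^-2
bracket: A^-10 + 2A^-2 - 2A^2 + A^6 - 2A^10 + A^14, w = -6
1 component, writhe -6, over 8 crossings
det 9, colorings 27 of 3^8 — tricolorable
observation: w = -6 (over 8 crossings) is diagram-only; (-A^3)^(6) removes it from V


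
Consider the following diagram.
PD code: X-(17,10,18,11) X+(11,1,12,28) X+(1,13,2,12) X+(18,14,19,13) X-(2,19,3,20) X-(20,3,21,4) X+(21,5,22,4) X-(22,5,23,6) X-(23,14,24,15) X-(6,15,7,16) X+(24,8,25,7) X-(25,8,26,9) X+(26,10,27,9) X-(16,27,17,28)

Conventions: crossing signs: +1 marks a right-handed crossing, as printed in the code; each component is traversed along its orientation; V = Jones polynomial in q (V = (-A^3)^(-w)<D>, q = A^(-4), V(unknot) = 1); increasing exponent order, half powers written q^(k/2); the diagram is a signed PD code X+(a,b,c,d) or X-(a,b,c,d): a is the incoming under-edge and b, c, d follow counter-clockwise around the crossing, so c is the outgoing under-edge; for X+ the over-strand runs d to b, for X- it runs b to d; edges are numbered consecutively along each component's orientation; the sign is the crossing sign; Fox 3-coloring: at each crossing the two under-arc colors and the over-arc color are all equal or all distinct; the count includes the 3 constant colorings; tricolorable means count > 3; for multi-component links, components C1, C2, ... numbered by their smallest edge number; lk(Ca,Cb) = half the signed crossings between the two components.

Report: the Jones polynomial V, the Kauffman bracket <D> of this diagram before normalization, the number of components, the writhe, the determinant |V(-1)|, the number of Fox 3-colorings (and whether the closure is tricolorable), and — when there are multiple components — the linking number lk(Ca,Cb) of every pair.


V(q) = 1
bracket: A^-6, w = -2
1 component, writhe -2, over 14 crossings
det 1, colorings 3 of 3^14 — not tricolorable
observation: w = -2 (over 14 crossings) is diagram-only; (-A^3)^(2) removes it from V


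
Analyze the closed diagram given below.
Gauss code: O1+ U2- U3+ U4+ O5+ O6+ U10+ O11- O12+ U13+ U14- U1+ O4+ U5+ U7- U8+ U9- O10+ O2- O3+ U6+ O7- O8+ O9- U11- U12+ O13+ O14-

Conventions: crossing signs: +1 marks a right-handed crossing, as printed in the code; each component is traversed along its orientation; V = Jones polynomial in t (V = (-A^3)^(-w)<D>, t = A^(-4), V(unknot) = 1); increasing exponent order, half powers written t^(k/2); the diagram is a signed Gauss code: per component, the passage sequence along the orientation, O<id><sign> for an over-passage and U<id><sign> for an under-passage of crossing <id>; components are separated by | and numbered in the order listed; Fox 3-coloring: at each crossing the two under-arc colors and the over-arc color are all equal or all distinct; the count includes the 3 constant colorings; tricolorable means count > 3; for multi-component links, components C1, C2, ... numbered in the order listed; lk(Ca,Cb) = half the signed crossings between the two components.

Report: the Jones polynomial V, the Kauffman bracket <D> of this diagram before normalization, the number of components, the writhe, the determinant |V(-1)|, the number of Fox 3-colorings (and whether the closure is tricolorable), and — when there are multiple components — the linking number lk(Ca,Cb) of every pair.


V = t - t^2 + 2t^3 - t^4 + t^5 - t^6
<D> = -A^-12 + A^-8 - A^-4 + 2 - A^4 + A^8 (w = +4)
1 component over 14 crossings, w = +4
3 Fox colorings among 3^14, |V(-1)| = 7: not tricolorable
why: |V(-1)| = 7: so not tricolorable, since 3 does not divide 7


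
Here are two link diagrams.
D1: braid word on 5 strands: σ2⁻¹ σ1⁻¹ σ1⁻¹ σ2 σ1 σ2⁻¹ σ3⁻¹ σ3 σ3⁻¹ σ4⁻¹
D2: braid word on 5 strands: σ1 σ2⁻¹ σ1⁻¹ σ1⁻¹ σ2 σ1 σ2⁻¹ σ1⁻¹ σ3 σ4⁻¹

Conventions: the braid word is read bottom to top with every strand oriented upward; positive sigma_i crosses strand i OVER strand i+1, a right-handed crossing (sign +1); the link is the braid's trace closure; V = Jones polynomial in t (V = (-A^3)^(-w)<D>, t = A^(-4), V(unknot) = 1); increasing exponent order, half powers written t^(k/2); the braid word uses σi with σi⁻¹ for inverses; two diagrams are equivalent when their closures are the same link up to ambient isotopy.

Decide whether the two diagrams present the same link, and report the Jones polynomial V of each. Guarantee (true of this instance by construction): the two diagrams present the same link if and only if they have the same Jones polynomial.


equivalent: yes
V(D1) = -t^-4 + t^-3 + t^-1  (w -4, c 10, <D> = A^-8 + 1 - A^4)
V(D2) = -t^-4 + t^-3 + t^-1  [10 crossings, <D> = A^-2 + A^6 - A^10, w = -2]
key observation: all 2 diagrams share one V(t), hence one class


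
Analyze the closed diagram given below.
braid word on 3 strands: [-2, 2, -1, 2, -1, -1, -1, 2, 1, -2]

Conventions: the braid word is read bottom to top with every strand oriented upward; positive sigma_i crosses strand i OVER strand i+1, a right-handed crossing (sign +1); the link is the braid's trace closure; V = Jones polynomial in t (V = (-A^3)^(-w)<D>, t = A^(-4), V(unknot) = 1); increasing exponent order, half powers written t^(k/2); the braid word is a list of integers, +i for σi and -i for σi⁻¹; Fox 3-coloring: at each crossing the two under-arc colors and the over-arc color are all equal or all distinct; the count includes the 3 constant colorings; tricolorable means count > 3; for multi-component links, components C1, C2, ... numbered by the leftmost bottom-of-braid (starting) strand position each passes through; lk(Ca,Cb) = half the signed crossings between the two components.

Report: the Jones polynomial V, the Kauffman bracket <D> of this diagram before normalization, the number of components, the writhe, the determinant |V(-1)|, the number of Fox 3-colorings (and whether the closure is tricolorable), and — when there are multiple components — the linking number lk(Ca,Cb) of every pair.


V(t) = t^-5 - t^-4 + 2t^-3 - t^-2 + 2t^-1 + t
bracket: A^-10 + 2A^-2 - A^2 + 2A^6 - A^10 + A^14, w = -2
3 components, writhe -2, over 10 crossings
lk(C1,C2) = 0
linking number lk(C1,C3) = +1
lk(C2,C3): -2
det 8, colorings 3 of 3^10 — not tricolorable
observation: summing lk over 3 pairs gives -1


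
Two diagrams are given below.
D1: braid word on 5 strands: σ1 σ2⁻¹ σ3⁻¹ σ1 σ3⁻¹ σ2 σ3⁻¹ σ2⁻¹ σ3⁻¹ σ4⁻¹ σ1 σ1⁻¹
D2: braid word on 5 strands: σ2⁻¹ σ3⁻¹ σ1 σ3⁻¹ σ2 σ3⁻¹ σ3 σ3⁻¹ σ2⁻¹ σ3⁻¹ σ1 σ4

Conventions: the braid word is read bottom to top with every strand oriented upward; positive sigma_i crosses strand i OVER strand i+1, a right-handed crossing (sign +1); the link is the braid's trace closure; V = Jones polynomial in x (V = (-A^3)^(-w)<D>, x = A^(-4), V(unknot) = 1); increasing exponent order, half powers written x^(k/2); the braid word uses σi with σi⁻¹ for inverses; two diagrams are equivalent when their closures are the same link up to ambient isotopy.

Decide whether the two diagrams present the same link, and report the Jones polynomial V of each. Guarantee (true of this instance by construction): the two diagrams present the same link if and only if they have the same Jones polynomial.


same link: yes
V(D1) = -x^-6 + 2x^-5 - 2x^-4 + 3x^-3 - 3x^-2 + 2x^-1 - 1 + x  [12 crossings, <D> = A^-16 - A^-12 + 2A^-8 - 3A^-4 + 3 - 2A^4 + 2A^8 - A^12, w = -4]
D2 (bracket A^-10 - A^-6 + 2A^-2 - 3A^2 + 3A^6 - 2A^10 + 2A^14 - A^18; 12 crossings at w = -2): V = -x^-6 + 2x^-5 - 2x^-4 + 3x^-3 - 3x^-2 + 2x^-1 - 1 + x
note: Markov moves rewrite D1 (12 crossings) into D2 (12)


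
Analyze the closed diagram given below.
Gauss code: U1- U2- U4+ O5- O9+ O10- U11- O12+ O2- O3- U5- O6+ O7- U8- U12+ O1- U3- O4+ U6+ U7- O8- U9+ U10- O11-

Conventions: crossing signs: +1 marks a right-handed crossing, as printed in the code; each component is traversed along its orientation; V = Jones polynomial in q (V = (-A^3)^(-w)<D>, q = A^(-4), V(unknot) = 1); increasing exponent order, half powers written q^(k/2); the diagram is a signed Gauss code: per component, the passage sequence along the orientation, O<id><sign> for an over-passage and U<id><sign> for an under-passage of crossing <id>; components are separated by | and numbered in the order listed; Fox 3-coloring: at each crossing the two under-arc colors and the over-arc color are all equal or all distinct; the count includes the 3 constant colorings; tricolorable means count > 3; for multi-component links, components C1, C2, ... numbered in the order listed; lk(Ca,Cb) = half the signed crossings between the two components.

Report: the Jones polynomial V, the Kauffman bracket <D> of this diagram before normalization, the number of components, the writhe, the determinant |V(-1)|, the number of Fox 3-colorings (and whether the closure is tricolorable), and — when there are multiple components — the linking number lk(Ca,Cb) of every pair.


V(q) = -q^-4 + q^-3 + q^-1
bracket: A^-8 + 1 - A^4, w = -4
1 component, writhe -4, over 12 crossings
det 3, colorings 9 of 3^12 — tricolorable
observation: |V(-1)| = 3: so tricolorable, since 3 divides 3


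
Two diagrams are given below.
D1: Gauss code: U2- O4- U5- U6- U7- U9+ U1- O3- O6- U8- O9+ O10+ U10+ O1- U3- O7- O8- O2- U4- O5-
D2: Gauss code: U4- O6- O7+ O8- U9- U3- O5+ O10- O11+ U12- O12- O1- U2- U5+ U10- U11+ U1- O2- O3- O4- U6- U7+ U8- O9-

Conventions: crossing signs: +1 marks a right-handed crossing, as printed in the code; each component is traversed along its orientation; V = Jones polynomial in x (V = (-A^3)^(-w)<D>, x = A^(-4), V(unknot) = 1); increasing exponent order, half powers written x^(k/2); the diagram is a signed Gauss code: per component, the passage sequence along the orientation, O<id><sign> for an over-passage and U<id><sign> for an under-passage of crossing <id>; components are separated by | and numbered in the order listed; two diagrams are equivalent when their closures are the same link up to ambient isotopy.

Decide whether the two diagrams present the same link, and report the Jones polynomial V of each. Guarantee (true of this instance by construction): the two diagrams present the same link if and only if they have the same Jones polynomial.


same link: no
V(D1) = x^-8 - 2x^-7 + x^-6 - 2x^-5 + 2x^-4 + x^-2  [10 crossings, <D> = A^-10 + 2A^-2 - 2A^2 + A^6 - 2A^10 + A^14, w = -6]
V(D2) = -x^-4 + x^-3 + x^-1  (w -6, c 12, <D> = A^-14 + A^-6 - A^-2)
note: 2 values of V(x) split the 2 diagrams


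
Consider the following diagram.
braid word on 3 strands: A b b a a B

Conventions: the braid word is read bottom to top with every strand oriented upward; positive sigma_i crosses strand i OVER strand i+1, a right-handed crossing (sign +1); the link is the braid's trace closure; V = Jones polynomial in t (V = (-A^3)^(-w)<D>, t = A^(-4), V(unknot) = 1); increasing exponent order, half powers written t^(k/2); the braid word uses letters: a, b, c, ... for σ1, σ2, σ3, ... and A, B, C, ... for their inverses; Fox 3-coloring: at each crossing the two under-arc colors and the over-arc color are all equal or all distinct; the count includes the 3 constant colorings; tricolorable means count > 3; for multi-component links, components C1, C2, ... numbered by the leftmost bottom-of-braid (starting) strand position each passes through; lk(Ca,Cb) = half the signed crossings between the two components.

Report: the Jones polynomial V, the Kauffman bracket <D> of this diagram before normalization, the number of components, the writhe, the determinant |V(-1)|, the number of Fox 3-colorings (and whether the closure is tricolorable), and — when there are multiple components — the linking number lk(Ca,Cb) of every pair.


V = t + t^3 - t^4
<D> = -A^-10 + A^-6 + A^2 (w = +2)
1 component over 6 crossings, w = +2
9 Fox colorings among 3^6, |V(-1)| = 3: tricolorable
why: the span of V is 3, forcing >= 3 crossings in any diagram


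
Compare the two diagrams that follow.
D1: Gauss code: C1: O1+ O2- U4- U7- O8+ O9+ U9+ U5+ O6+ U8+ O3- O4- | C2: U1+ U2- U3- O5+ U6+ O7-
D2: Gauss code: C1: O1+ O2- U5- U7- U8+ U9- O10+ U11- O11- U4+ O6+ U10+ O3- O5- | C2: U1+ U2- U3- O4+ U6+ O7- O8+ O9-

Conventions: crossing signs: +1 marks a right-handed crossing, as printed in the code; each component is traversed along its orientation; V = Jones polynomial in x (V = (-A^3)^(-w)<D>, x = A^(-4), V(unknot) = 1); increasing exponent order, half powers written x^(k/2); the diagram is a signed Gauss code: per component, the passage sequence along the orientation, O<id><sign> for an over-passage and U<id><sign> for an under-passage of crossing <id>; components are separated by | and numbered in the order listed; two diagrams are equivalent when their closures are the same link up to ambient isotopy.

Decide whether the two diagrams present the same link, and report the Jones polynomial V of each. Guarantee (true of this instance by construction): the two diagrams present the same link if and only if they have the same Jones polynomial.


equivalent: yes
V(D1) = -x^(-3/2) + x^(-1/2) - 2x^(1/2) + x^(3/2) - 2x^(5/2) + x^(7/2)  (w +1, c 9, <D> = -A^-11 + 2A^-7 - A^-3 + 2A - A^5 + A^9)
V(D2) = -x^(-3/2) + x^(-1/2) - 2x^(1/2) + x^(3/2) - 2x^(5/2) + x^(7/2)  (w -1, c 11, <D> = -A^-17 + 2A^-13 - A^-9 + 2A^-5 - A^-1 + A^3)
why: Reidemeister moves carry D1 (9 crossings) to D2 (11)


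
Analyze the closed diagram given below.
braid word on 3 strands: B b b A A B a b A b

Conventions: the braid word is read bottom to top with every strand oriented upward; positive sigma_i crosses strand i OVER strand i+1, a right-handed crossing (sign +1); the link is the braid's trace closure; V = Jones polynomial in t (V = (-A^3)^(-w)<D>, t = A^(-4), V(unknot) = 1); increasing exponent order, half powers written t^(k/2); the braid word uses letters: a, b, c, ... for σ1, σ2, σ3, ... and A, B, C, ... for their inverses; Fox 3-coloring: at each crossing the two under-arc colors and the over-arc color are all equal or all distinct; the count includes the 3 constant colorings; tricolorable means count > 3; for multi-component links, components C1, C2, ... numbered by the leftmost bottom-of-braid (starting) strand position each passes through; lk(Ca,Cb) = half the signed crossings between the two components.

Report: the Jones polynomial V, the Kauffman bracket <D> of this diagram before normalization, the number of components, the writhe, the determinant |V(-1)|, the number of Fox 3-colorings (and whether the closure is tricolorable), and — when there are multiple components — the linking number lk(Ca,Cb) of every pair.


V = -t^-3 + 2t^-2 - 2t^-1 + 3 - 2t + 2t^2 - t^3
<D> = -A^-12 + 2A^-8 - 2A^-4 + 3 - 2A^4 + 2A^8 - A^12 (w = 0)
1 component over 10 crossings, w = 0
3 Fox colorings among 3^10, |V(-1)| = 13: not tricolorable
why: V is palindromic (span 6, det 13): t -> 1/t fixes it; necessary, not sufficient, for amphichirality


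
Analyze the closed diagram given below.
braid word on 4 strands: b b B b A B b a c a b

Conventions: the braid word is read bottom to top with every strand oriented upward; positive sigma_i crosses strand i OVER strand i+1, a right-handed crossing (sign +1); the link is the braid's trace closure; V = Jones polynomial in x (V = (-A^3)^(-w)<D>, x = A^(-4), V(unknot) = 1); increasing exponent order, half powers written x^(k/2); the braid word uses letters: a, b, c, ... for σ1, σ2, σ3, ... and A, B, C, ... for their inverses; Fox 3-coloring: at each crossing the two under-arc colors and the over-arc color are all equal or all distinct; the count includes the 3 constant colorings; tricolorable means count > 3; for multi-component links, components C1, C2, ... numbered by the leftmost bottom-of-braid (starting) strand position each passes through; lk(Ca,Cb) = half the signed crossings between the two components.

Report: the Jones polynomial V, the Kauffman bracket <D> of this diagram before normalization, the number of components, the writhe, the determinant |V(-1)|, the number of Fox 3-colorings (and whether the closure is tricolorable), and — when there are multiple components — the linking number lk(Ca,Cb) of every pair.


V(x) = x + x^3 - x^4
bracket: A^-1 - A^3 - A^11, w = +5
1 component, writhe +5, over 11 crossings
det 3, colorings 9 of 3^11 — tricolorable
observation: V spans 3 powers of x: at least 3 crossings in any diagram


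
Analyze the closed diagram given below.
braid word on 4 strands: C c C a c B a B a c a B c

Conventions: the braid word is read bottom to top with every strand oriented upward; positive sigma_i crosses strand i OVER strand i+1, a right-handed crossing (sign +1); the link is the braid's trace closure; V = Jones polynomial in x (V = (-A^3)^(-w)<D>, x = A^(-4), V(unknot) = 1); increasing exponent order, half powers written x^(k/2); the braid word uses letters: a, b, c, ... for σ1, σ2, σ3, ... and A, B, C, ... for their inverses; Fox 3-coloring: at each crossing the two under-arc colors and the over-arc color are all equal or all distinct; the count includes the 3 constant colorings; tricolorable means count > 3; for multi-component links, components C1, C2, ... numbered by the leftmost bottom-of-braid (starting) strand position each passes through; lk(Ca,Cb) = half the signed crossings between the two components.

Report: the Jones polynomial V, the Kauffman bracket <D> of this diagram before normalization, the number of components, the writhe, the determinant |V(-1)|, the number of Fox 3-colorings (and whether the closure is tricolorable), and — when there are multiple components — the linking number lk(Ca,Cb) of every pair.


V(x) = -x^-2 + 4x^-1 - 6 + 9x - 10x^2 + 10x^3 - 9x^4 + 6x^5 - 3x^6 + x^7
bracket: -A^-19 + 3A^-15 - 6A^-11 + 9A^-7 - 10A^-3 + 10A - 9A^5 + 6A^9 - 4A^13 + A^17, w = +3
1 component, writhe +3, over 13 crossings
det 59, colorings 3 of 3^13 — not tricolorable
observation: |V(-1)| = 59: so not tricolorable, since 3 does not divide 59


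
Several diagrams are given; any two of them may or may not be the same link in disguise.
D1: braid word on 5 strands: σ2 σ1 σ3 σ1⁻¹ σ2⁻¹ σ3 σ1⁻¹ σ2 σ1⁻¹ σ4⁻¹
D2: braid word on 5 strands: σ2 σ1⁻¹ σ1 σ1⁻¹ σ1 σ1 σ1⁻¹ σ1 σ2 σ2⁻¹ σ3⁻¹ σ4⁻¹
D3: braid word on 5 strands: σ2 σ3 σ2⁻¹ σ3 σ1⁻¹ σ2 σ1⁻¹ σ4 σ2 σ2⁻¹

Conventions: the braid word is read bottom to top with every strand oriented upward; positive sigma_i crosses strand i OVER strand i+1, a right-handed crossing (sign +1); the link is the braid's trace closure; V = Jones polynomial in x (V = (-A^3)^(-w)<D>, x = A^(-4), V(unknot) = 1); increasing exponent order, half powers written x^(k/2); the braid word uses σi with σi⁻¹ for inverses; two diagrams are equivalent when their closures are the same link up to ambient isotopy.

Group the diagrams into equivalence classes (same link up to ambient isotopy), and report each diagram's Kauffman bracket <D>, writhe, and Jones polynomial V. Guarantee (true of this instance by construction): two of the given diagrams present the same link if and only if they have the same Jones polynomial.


grouping into links: {D1, D3} | {D2}
V(D1) = x^-2 - x^-1 + 2 - 2x + x^2 - x^3 + x^4  (w 0, c 10, <D> = A^-16 - A^-12 + A^-8 - 2A^-4 + 2 - A^4 + A^8)
V(D2) = 1  [12 crossings, <D> = 1, w = 0]
V(D3) = x^-2 - x^-1 + 2 - 2x + x^2 - x^3 + x^4  [10 crossings, <D> = A^-10 - A^-6 + A^-2 - 2A^2 + 2A^6 - A^10 + A^14, w = +2]
why: 2 classes among 3 diagrams; unequal V(x) rules out equality


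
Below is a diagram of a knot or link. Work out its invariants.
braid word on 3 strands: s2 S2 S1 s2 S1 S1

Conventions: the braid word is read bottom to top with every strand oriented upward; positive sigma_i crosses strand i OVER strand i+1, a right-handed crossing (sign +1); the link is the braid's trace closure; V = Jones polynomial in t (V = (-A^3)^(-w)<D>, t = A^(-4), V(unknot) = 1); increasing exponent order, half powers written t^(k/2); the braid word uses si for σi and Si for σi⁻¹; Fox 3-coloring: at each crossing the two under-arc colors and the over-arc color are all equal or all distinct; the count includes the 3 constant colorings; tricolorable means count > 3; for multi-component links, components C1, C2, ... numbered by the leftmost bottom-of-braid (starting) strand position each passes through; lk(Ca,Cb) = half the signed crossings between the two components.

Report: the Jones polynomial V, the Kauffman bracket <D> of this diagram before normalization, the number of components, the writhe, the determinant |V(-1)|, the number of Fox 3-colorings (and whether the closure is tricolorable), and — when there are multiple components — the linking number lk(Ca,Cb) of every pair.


V(t) = -t^-4 + t^-3 + t^-1
bracket: A^-2 + A^6 - A^10, w = -2
1 component, writhe -2, over 6 crossings
det 3, colorings 9 of 3^6 — tricolorable
observation: the span of V is 3, forcing >= 3 crossings in any diagram


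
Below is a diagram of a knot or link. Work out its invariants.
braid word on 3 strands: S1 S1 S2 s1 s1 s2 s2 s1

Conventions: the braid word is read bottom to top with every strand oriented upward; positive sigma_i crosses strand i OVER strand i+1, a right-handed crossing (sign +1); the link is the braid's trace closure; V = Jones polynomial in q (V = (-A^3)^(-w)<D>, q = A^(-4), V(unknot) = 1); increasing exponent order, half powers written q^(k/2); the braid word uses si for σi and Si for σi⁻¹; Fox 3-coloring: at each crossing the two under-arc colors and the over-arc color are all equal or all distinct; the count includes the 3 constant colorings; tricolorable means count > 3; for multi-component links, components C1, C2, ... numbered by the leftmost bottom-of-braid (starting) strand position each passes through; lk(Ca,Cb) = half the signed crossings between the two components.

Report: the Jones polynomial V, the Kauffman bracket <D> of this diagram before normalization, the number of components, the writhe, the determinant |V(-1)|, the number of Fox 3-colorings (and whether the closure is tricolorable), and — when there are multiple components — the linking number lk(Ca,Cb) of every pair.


Jones polynomial: V(q) = q + q^3 - q^4
<D> = -A^-10 + A^-6 + A^2; writhe +2
components 1, writhe +2 (8 crossings)
3-colorings: 9 of 3^8, det 3 — tricolorable
note: the span of V is 3, forcing >= 3 crossings in any diagram


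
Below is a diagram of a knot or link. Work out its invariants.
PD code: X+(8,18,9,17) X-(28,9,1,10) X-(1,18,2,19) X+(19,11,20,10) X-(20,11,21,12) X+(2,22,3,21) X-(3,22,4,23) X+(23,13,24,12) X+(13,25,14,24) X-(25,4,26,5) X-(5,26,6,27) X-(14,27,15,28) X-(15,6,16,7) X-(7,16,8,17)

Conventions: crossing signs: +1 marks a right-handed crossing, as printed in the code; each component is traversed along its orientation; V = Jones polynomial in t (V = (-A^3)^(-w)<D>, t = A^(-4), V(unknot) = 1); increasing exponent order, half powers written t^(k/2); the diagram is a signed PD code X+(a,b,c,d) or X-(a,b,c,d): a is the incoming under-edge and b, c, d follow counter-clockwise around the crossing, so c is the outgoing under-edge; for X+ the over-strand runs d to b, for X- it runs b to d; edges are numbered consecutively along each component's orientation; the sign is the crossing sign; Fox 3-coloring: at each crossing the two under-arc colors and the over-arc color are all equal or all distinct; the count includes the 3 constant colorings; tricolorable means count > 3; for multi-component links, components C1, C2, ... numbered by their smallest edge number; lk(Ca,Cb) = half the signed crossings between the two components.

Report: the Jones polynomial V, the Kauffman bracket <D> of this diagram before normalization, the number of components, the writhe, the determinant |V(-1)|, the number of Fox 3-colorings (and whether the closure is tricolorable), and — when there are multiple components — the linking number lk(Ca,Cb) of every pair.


V = -t^-6 + t^-5 - t^-4 + 2t^-3 - t^-2 + t^-1
<D> = A^-8 - A^-4 + 2 - A^4 + A^8 - A^12 (w = -4)
1 component over 14 crossings, w = -4
3 Fox colorings among 3^14, |V(-1)| = 7: not tricolorable
why: V spans 5 powers of t: at least 5 crossings in any diagram


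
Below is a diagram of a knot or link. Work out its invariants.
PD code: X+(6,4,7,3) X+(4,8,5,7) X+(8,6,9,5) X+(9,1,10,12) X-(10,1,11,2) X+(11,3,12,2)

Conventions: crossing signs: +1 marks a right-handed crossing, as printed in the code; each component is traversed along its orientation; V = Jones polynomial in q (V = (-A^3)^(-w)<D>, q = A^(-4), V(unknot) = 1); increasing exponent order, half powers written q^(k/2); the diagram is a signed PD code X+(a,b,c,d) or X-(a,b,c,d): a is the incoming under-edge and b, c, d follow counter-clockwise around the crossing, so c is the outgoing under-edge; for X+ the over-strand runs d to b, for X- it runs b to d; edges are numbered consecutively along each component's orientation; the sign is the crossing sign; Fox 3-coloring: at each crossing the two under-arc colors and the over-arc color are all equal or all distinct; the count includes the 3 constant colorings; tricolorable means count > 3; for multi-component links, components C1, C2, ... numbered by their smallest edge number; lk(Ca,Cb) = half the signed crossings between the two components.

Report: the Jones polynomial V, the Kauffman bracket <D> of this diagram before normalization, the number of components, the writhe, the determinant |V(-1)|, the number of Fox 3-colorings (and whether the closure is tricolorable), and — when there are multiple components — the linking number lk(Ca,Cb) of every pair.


V(q) = q + q^3 - q^4
bracket: -A^-4 + 1 + A^8, w = +4
1 component, writhe +4, over 6 crossings
det 3, colorings 9 of 3^6 — tricolorable
observation: w = +4 (over 6 crossings) is diagram-only; (-A^3)^(-4) removes it from V


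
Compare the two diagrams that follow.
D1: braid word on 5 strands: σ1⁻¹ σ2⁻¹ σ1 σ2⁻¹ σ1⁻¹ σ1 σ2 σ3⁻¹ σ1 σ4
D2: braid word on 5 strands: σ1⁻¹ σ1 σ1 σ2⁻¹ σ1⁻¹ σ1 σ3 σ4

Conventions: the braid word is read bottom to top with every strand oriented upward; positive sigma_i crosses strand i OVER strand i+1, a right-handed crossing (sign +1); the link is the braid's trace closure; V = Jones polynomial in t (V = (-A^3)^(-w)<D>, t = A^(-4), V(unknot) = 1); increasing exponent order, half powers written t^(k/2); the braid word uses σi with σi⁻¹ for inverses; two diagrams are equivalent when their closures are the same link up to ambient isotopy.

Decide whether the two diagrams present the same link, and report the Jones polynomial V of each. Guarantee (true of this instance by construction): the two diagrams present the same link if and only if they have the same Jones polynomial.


same link: yes
V(D1) = 1  [10 crossings, <D> = 1, w = 0]
D2 (bracket A^6; 8 crossings at w = +2): V = 1
note: D2 (8 crossings) and D1 (10) are Markov-related braid presentations


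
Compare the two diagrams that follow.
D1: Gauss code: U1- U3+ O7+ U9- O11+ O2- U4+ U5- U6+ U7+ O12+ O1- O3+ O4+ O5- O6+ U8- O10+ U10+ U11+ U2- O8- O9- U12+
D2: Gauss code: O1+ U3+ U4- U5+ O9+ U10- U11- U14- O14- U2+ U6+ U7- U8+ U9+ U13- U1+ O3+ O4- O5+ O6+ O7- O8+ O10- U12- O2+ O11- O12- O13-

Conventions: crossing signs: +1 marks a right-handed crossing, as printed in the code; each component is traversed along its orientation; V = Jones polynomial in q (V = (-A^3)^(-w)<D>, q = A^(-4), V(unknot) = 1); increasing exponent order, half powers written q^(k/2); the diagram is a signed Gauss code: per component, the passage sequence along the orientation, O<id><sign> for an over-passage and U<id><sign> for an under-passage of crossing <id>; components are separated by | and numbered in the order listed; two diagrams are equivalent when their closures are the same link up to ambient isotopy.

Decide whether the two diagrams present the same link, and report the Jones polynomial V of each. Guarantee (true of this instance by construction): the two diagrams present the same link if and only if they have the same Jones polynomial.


equivalent: yes
D1 (bracket A^6; 12 crossings at w = +2): V = 1
V(D2) = 1  (w 0, c 14, <D> = 1)
key observation: Reidemeister moves carry D1 (12 crossings) to D2 (14)


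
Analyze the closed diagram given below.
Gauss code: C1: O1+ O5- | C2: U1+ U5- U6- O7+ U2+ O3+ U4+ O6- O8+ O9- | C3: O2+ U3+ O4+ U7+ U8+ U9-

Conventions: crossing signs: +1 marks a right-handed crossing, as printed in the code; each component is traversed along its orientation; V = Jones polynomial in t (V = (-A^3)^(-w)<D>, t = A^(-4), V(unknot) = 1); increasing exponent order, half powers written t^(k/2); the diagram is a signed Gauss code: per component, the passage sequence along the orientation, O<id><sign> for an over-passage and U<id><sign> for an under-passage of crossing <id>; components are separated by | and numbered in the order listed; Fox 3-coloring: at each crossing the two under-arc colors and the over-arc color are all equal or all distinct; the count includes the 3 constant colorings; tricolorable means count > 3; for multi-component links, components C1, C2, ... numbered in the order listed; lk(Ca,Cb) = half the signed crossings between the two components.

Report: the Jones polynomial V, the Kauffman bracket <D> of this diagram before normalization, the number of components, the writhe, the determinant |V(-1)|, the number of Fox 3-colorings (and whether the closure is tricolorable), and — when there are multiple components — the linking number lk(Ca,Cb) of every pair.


V = t + t^2 + t^3 + t^6
<D> = -A^-15 - A^-3 - A - A^5 (w = +3)
3 components over 9 crossings, w = +3
lk(C1,C2): 0
lk(C1,C3) = 0
linking number lk(C2,C3) = +2
9 Fox colorings among 3^10, |V(-1)| = 0: tricolorable
why: the 3 component pairs carry total linking +2


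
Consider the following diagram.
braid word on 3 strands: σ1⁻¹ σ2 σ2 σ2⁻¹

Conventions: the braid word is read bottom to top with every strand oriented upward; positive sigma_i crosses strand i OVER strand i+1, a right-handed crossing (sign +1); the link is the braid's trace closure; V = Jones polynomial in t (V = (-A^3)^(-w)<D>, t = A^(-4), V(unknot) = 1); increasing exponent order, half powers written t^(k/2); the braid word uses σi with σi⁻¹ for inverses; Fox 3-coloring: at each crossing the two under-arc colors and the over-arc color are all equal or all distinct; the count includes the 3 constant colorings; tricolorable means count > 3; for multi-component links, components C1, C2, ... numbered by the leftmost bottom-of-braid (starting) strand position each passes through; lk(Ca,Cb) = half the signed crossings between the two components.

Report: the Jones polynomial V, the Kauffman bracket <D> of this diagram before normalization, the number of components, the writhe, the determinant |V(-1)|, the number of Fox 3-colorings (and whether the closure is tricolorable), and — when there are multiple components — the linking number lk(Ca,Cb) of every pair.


V = 1
<D> = 1 (w = 0)
1 component over 4 crossings, w = 0
3 Fox colorings among 3^4, |V(-1)| = 1: not tricolorable
why: free reduction leaves σ1⁻¹ σ2 of the original 4 letters


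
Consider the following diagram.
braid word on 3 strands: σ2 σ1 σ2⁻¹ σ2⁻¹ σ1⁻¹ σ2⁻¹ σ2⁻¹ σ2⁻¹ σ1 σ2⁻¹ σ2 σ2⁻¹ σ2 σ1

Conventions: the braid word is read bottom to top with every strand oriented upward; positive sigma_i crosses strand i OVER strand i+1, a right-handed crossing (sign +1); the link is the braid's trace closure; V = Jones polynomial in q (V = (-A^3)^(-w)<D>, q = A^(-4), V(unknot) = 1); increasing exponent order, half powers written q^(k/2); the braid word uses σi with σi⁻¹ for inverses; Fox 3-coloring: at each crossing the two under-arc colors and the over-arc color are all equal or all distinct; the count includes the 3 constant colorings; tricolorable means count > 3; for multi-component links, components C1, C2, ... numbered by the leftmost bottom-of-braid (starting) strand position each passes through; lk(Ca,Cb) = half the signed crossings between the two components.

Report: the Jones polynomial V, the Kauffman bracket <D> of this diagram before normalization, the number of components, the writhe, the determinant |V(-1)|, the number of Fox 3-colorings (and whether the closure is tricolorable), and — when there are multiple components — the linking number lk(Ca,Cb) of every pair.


Jones polynomial: V(q) = q^-3 + q^-2 + q^-1 + 1
<D> = A^-6 + A^-2 + A^2 + A^6; writhe -2
components 3, writhe -2 (14 crossings)
linking number lk(C1,C2) = 0
lk(C1,C3): 0
lk(C2,C3) = -1
3-colorings: 9 of 3^14, det 0 — tricolorable
note: det 0 = |V(-1)|; divisible by 3, so tricolorable


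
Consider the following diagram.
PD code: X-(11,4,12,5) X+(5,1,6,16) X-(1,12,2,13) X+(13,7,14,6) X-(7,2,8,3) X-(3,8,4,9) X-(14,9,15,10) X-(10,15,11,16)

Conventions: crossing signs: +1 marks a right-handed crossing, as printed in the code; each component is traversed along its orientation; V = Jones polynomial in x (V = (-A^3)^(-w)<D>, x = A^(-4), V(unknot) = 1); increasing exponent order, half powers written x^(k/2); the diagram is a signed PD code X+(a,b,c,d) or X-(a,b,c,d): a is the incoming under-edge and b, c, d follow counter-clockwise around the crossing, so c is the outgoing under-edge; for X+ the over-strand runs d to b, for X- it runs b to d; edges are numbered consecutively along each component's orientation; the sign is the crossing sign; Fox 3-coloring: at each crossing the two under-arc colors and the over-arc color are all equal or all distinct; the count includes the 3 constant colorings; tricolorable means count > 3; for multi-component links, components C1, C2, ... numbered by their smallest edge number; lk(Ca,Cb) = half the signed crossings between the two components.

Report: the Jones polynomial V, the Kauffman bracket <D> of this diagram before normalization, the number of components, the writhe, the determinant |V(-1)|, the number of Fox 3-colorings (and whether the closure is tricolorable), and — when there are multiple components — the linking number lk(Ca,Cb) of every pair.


V = x^-7 - 2x^-6 + 2x^-5 - 3x^-4 + 3x^-3 - 2x^-2 + 2x^-1
<D> = 2A^-8 - 2A^-4 + 3 - 3A^4 + 2A^8 - 2A^12 + A^16 (w = -4)
1 component over 8 crossings, w = -4
9 Fox colorings among 3^8, |V(-1)| = 15: tricolorable
why: V spans 6 powers of x: at least 6 crossings in any diagram
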